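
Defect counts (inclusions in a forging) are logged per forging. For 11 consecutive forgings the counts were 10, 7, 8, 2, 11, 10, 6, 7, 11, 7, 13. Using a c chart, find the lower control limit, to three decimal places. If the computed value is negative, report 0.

0.000

c̄ = (10 + 7 + 8 + 2 + 11 + 10 + 6 + 7 + 11 + 7 + 13) / 11 = 92 / 11 = 8.3636
LCL = c̄ − 3√c̄ = 8.3636 − 3 × 2.8920 = -0.3123 → 0 (cannot be negative)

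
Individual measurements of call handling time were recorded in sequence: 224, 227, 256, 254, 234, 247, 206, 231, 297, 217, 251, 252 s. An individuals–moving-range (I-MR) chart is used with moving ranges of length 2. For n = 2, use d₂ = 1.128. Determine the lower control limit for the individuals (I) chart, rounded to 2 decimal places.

X̄ = (224 + 227 + 256 + 254 + 234 + 247 + 206 + 231 + 297 + 217 + 251 + 252) / 12 = 241.3333
Moving ranges: 3, 29, 2, 20, 13, 41, 25, 66, 80, 34, 1; M̄R̄ = 314.0000 / 11 = 28.5455
LCL = X̄ − 3·M̄R̄/d₂ = 241.3333 − 3 × 28.5455 / 1.128 = 165.4146

165.41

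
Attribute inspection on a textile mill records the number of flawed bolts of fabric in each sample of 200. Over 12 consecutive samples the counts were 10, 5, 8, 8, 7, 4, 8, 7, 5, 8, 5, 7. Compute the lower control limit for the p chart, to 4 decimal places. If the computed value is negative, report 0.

p̄ = Σdᵢ / (k·n) = 82 / (12 × 200) = 0.03417
LCL = p̄ − 3·√(p̄(1−p̄)/n) = 0.03417 − 3 × 0.01285 = -0.00437 → 0 (negative, so LCL = 0)

0.0000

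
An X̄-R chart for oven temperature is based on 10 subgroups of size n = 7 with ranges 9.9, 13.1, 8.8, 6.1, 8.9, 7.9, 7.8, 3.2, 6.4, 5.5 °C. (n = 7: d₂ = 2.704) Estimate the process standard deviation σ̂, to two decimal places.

R̄ = (9.9 + 13.1 + 8.8 + 6.1 + 8.9 + 7.9 + 7.8 + 3.2 + 6.4 + 5.5) / 10 = 7.7600
σ̂ = R̄ / d₂ = 7.7600 / 2.704 = 2.8698

2.87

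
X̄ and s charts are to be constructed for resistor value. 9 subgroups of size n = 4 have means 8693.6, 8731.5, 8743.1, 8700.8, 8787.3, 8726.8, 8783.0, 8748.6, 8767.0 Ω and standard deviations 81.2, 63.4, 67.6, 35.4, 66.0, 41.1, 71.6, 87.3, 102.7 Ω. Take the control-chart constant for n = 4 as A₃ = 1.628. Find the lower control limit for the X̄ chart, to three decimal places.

X̄̄ = (8693.6 + 8731.5 + 8743.1 + 8700.8 + 8787.3 + 8726.8 + 8783.0 + 8748.6 + 8767.0) / 9 = 8742.4111
s̄ = (81.2 + 63.4 + 67.6 + 35.4 + 66.0 + 41.1 + 71.6 + 87.3 + 102.7) / 9 = 68.4778
LCL = X̄̄ − A₃·s̄ = 8742.4111 − 1.628 × 68.4778 = 8630.9293

8630.929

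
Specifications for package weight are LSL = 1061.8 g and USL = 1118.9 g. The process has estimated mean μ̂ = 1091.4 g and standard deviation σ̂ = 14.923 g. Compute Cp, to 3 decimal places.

Cp = (USL − LSL) / (6σ̂) = (1118.9 − 1061.8) / (6 × 14.923) = 57.1000 / 89.5380 = 0.6377

0.638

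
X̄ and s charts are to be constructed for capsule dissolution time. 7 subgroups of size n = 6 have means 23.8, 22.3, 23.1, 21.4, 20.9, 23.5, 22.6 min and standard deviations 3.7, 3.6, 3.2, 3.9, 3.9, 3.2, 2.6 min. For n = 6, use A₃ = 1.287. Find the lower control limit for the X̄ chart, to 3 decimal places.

18.083

X̄̄ = (23.8 + 22.3 + 23.1 + 21.4 + 20.9 + 23.5 + 22.6) / 7 = 22.5143
s̄ = (3.7 + 3.6 + 3.2 + 3.9 + 3.9 + 3.2 + 2.6) / 7 = 3.4429
LCL = X̄̄ − A₃·s̄ = 22.5143 − 1.287 × 3.4429 = 18.0833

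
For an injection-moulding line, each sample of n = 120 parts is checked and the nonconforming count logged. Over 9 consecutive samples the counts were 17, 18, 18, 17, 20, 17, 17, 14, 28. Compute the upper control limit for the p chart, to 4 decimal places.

p̄ = Σdᵢ / (k·n) = 166 / (9 × 120) = 0.15370
UCL = p̄ + 3·√(p̄(1−p̄)/n) = 0.15370 + 3 × √(0.15370×0.84630/120) = 0.15370 + 3 × 0.03292 = 0.25248

0.2525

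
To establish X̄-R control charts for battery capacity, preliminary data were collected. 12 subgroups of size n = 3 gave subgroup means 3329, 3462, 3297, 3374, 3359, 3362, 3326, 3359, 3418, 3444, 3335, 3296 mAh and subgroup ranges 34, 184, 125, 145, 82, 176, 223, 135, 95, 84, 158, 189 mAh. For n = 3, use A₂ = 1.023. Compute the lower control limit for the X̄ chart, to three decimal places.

3224.459

X̄̄ = (3329 + 3462 + 3297 + 3374 + 3359 + 3362 + 3326 + 3359 + 3418 + 3444 + 3335 + 3296) / 12 = 40361.0000 / 12 = 3363.4167
R̄ = (34 + 184 + 125 + 145 + 82 + 176 + 223 + 135 + 95 + 84 + 158 + 189) / 12 = 1630.0000 / 12 = 135.8333
LCL = X̄̄ − A₂·R̄ = 3363.4167 − 1.023 × 135.8333 = 3224.4592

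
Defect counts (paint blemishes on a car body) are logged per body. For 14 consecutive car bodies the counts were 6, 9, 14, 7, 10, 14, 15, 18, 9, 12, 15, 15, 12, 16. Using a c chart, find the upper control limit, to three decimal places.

22.801

c̄ = (6 + 9 + 14 + 7 + 10 + 14 + 15 + 18 + 9 + 12 + 15 + 15 + 12 + 16) / 14 = 172 / 14 = 12.2857
UCL = c̄ + 3√c̄ = 12.2857 + 3 × √12.2857 = 12.2857 + 3 × 3.5051 = 22.8010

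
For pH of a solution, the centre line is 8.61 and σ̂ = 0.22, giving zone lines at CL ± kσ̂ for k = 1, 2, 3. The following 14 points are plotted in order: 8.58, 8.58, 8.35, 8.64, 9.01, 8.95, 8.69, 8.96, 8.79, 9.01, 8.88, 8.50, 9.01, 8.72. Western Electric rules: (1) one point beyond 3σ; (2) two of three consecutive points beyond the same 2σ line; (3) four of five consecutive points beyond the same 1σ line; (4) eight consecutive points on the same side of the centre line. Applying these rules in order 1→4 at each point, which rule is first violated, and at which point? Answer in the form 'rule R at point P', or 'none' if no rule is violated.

Zone of each point (C = within 1σ̂, B = 1σ̂–2σ̂, A = 2σ̂–3σ̂, * = beyond 3σ̂; sign = side of CL): 1:-C, 2:-C, 3:-B, 4:+C, 5:+B, 6:+B, 7:+C, 8:+B, 9:+C, 10:+B, 11:+B, 12:-C, 13:+B, 14:+C
Rule 4 (eight consecutive points on the same side of the centre line) is satisfied at point 11.

rule 4 at point 11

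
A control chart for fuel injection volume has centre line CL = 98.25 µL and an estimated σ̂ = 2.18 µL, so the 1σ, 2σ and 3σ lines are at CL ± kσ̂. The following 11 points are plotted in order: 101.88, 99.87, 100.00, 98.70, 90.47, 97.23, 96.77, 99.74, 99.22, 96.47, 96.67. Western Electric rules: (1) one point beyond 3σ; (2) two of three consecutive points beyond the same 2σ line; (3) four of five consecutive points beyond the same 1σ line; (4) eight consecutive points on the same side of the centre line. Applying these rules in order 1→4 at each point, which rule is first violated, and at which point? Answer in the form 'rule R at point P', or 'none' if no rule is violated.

rule 1 at point 5

Zone of each point (C = within 1σ̂, B = 1σ̂–2σ̂, A = 2σ̂–3σ̂, * = beyond 3σ̂; sign = side of CL): 1:+B, 2:+C, 3:+C, 4:+C, 5:-*, 6:-C, 7:-C, 8:+C, 9:+C, 10:-C, 11:-C
Rule 1 (one point beyond the 3σ limits) is satisfied at point 5.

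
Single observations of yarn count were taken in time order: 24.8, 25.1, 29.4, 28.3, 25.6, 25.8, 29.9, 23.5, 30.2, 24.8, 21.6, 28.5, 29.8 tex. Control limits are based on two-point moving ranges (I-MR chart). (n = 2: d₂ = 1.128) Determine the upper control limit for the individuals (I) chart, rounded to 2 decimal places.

36.16

X̄ = (24.8 + 25.1 + 29.4 + 28.3 + 25.6 + 25.8 + 29.9 + 23.5 + 30.2 + 24.8 + 21.6 + 28.5 + 29.8) / 13 = 26.7154
Moving ranges: 0.3, 4.3, 1.1, 2.7, 0.2, 4.1, 6.4, 6.7, 5.4, 3.2, 6.9, 1.3; M̄R̄ = 42.6000 / 12 = 3.5500
UCL = X̄ + 3·M̄R̄/d₂ = 26.7154 + 3 × 3.5500 / 1.128 = 36.1569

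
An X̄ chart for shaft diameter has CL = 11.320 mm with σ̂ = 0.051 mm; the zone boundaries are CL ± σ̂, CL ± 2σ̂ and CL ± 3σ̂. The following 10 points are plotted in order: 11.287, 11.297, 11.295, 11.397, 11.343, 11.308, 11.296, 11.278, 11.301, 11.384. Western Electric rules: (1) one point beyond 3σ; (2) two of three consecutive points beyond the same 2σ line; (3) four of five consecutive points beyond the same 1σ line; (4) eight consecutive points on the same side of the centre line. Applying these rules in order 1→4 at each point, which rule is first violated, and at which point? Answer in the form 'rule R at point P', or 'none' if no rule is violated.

Zone of each point (C = within 1σ̂, B = 1σ̂–2σ̂, A = 2σ̂–3σ̂, * = beyond 3σ̂; sign = side of CL): 1:-C, 2:-C, 3:-C, 4:+B, 5:+C, 6:-C, 7:-C, 8:-C, 9:-C, 10:+B
No rule fires across all 10 points.

none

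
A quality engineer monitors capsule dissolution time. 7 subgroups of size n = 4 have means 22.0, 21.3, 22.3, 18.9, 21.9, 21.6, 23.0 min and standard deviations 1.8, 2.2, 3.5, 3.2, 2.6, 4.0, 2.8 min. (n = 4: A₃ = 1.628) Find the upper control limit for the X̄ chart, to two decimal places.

X̄̄ = (22.0 + 21.3 + 22.3 + 18.9 + 21.9 + 21.6 + 23.0) / 7 = 21.5714
s̄ = (1.8 + 2.2 + 3.5 + 3.2 + 2.6 + 4.0 + 2.8) / 7 = 2.8714
UCL = X̄̄ + A₃·s̄ = 21.5714 + 1.628 × 2.8714 = 26.2461

26.25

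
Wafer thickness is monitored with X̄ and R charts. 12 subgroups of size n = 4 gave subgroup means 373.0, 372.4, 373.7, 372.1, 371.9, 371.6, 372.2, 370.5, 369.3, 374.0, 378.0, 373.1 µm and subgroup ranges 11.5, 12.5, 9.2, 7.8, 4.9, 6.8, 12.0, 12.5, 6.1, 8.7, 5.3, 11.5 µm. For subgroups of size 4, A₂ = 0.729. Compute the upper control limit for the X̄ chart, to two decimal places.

379.26

X̄̄ = (373.0 + 372.4 + 373.7 + 372.1 + 371.9 + 371.6 + 372.2 + 370.5 + 369.3 + 374.0 + 378.0 + 373.1) / 12 = 4471.8000 / 12 = 372.6500
R̄ = (11.5 + 12.5 + 9.2 + 7.8 + 4.9 + 6.8 + 12.0 + 12.5 + 6.1 + 8.7 + 5.3 + 11.5) / 12 = 108.8000 / 12 = 9.0667
UCL = X̄̄ + A₂·R̄ = 372.6500 + 0.729 × 9.0667 = 379.2596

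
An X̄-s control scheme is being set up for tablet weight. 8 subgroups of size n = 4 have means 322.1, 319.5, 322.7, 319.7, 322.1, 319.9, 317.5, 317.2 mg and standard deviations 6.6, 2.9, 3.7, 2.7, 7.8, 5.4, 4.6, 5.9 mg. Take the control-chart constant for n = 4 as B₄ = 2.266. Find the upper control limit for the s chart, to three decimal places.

s̄ = (6.6 + 2.9 + 3.7 + 2.7 + 7.8 + 5.4 + 4.6 + 5.9) / 8 = 4.9500
UCL_s = B₄·s̄ = 2.266 × 4.9500 = 11.2167

11.217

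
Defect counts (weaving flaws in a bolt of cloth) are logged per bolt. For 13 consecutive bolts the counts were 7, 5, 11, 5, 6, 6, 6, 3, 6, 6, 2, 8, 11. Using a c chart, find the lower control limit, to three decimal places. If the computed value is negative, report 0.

c̄ = (7 + 5 + 11 + 5 + 6 + 6 + 6 + 3 + 6 + 6 + 2 + 8 + 11) / 13 = 82 / 13 = 6.3077
LCL = c̄ − 3√c̄ = 6.3077 − 3 × 2.5115 = -1.2268 → 0 (cannot be negative)

0.000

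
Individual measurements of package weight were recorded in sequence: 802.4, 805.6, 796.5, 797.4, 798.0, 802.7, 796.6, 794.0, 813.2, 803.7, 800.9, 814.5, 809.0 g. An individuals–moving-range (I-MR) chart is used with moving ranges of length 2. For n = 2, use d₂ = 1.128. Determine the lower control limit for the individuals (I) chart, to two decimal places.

X̄ = (802.4 + 805.6 + 796.5 + 797.4 + 798.0 + 802.7 + 796.6 + 794.0 + 813.2 + 803.7 + 800.9 + 814.5 + 809.0) / 13 = 802.6538
Moving ranges: 3.2, 9.1, 0.9, 0.6, 4.7, 6.1, 2.6, 19.2, 9.5, 2.8, 13.6, 5.5; M̄R̄ = 77.8000 / 12 = 6.4833
LCL = X̄ − 3·M̄R̄/d₂ = 802.6538 − 3 × 6.4833 / 1.128 = 785.4109

785.41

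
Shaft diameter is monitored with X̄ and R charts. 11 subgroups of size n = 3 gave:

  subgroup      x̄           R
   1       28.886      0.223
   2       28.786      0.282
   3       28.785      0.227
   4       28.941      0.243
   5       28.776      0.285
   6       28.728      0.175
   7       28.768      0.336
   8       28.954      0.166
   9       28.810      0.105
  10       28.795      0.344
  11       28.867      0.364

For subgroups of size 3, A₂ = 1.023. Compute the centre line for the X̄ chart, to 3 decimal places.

28.827

X̄̄ = (28.886 + 28.786 + 28.785 + 28.941 + 28.776 + 28.728 + 28.768 + 28.954 + 28.810 + 28.795 + 28.867) / 11 = 317.0960 / 11 = 28.8269
CL = X̄̄ = 28.8269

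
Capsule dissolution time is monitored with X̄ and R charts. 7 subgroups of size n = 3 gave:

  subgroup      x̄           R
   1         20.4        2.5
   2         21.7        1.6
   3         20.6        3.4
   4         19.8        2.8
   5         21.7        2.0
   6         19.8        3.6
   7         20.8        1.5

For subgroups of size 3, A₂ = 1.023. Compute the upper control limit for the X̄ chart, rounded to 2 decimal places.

X̄̄ = (20.4 + 21.7 + 20.6 + 19.8 + 21.7 + 19.8 + 20.8) / 7 = 144.8000 / 7 = 20.6857
R̄ = (2.5 + 1.6 + 3.4 + 2.8 + 2.0 + 3.6 + 1.5) / 7 = 17.4000 / 7 = 2.4857
UCL = X̄̄ + A₂·R̄ = 20.6857 + 1.023 × 2.4857 = 23.2286

23.23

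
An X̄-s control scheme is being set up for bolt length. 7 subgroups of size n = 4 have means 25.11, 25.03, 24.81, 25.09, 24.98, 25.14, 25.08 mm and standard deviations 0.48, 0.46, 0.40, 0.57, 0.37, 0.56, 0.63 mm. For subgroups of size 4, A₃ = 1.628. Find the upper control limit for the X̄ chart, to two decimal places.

25.84

X̄̄ = (25.11 + 25.03 + 24.81 + 25.09 + 24.98 + 25.14 + 25.08) / 7 = 25.0343
s̄ = (0.48 + 0.46 + 0.40 + 0.57 + 0.37 + 0.56 + 0.63) / 7 = 0.4957
UCL = X̄̄ + A₃·s̄ = 25.0343 + 1.628 × 0.4957 = 25.8413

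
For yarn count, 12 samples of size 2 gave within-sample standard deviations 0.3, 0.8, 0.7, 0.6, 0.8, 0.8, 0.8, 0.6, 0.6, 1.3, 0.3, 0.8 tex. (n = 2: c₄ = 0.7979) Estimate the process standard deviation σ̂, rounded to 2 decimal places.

s̄ = (0.3 + 0.8 + 0.7 + 0.6 + 0.8 + 0.8 + 0.8 + 0.6 + 0.6 + 1.3 + 0.3 + 0.8) / 12 = 0.7000
σ̂ = s̄ / c₄ = 0.7000 / 0.7979 = 0.8773

0.88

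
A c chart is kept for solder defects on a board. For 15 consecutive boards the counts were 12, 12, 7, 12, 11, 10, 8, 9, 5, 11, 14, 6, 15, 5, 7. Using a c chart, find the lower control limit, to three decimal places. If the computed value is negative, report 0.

0.305

c̄ = (12 + 12 + 7 + 12 + 11 + 10 + 8 + 9 + 5 + 11 + 14 + 6 + 15 + 5 + 7) / 15 = 144 / 15 = 9.6000
LCL = c̄ − 3√c̄ = 9.6000 − 3 × 3.0984 = 0.3048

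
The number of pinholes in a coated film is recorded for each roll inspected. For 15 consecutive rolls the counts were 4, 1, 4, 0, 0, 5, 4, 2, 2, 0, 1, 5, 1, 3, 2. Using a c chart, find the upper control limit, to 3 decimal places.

6.783

c̄ = (4 + 1 + 4 + 0 + 0 + 5 + 4 + 2 + 2 + 0 + 1 + 5 + 1 + 3 + 2) / 15 = 34 / 15 = 2.2667
UCL = c̄ + 3√c̄ = 2.2667 + 3 × √2.2667 = 2.2667 + 3 × 1.5055 = 6.7833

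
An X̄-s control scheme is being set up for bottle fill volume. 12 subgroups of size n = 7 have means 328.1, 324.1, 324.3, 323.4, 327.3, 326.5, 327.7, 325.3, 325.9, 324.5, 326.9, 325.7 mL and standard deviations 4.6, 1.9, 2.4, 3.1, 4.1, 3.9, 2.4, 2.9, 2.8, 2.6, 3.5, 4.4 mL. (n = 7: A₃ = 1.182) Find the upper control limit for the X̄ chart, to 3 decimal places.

X̄̄ = (328.1 + 324.1 + 324.3 + 323.4 + 327.3 + 326.5 + 327.7 + 325.3 + 325.9 + 324.5 + 326.9 + 325.7) / 12 = 325.8083
s̄ = (4.6 + 1.9 + 2.4 + 3.1 + 4.1 + 3.9 + 2.4 + 2.9 + 2.8 + 2.6 + 3.5 + 4.4) / 12 = 3.2167
UCL = X̄̄ + A₃·s̄ = 325.8083 + 1.182 × 3.2167 = 329.6104

329.610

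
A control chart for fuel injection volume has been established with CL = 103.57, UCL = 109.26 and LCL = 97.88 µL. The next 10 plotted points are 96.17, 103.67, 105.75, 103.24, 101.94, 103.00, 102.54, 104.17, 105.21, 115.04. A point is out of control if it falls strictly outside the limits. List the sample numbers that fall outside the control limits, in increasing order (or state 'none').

1, 10

Compare each point to [97.88, 109.26]: sample 1 = 96.17 < LCL; sample 10 = 115.04 > UCL.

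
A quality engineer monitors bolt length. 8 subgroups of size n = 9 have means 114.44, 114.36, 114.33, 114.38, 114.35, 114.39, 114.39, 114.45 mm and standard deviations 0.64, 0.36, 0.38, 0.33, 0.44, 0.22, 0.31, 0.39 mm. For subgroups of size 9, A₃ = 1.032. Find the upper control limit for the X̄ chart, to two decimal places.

114.78

X̄̄ = (114.44 + 114.36 + 114.33 + 114.38 + 114.35 + 114.39 + 114.39 + 114.45) / 8 = 114.3863
s̄ = (0.64 + 0.36 + 0.38 + 0.33 + 0.44 + 0.22 + 0.31 + 0.39) / 8 = 0.3837
UCL = X̄̄ + A₃·s̄ = 114.3863 + 1.032 × 0.3837 = 114.7823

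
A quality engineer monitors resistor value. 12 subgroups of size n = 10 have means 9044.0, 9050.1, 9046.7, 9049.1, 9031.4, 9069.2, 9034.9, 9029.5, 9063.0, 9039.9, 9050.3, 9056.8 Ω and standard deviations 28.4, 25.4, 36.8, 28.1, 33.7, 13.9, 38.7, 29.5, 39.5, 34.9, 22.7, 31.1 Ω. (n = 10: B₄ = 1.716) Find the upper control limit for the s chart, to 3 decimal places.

51.866

s̄ = (28.4 + 25.4 + 36.8 + 28.1 + 33.7 + 13.9 + 38.7 + 29.5 + 39.5 + 34.9 + 22.7 + 31.1) / 12 = 30.2250
UCL_s = B₄·s̄ = 1.716 × 30.2250 = 51.8661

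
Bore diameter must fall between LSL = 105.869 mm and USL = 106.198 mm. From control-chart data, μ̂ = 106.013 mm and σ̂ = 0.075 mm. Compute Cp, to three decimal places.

0.731

Cp = (USL − LSL) / (6σ̂) = (106.198 − 105.869) / (6 × 0.075) = 0.3290 / 0.4500 = 0.7311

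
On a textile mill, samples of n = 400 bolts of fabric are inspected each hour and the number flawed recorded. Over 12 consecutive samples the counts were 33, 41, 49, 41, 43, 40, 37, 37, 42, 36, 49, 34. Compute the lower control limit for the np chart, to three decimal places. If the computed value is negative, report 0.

22.133

p̄ = Σdᵢ / (k·n) = 482 / (12 × 400) = 0.10042
LCL = np̄ − 3·√(np̄(1−p̄)) = 40.1667 − 3 × 6.0111 = 22.1334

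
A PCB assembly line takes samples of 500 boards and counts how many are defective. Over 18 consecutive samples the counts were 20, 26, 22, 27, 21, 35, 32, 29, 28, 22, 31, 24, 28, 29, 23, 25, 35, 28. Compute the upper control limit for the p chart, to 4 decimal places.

0.0842

p̄ = Σdᵢ / (k·n) = 485 / (18 × 500) = 0.05389
UCL = p̄ + 3·√(p̄(1−p̄)/n) = 0.05389 + 3 × √(0.05389×0.94611/500) = 0.05389 + 3 × 0.01010 = 0.08418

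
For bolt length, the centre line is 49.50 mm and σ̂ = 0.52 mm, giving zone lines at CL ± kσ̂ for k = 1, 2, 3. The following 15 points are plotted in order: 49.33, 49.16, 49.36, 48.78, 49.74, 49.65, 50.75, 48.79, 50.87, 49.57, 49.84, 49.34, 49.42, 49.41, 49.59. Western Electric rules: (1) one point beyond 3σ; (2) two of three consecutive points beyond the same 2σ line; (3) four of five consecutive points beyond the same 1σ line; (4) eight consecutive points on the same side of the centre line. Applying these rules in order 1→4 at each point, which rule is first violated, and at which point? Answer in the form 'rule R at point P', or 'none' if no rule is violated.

Zone of each point (C = within 1σ̂, B = 1σ̂–2σ̂, A = 2σ̂–3σ̂, * = beyond 3σ̂; sign = side of CL): 1:-C, 2:-C, 3:-C, 4:-B, 5:+C, 6:+C, 7:+A, 8:-B, 9:+A, 10:+C, 11:+C, 12:-C, 13:-C, 14:-C, 15:+C
Rule 2 (two of three consecutive points beyond the same 2σ limit) is satisfied at point 9.

rule 2 at point 9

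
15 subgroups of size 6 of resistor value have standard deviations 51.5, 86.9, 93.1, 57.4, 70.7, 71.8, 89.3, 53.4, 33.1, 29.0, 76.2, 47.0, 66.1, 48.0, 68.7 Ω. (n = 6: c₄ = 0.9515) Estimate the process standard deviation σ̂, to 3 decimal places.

66.015

s̄ = (51.5 + 86.9 + 93.1 + 57.4 + 70.7 + 71.8 + 89.3 + 53.4 + 33.1 + 29.0 + 76.2 + 47.0 + 66.1 + 48.0 + 68.7) / 15 = 62.8133
σ̂ = s̄ / c₄ = 62.8133 / 0.9515 = 66.0151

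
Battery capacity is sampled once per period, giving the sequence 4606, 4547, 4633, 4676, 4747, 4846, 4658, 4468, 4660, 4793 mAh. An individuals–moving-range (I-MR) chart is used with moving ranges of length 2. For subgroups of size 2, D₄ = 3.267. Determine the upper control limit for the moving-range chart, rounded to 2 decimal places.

Moving ranges: 59, 86, 43, 71, 99, 188, 190, 192, 133; M̄R̄ = 1061.0000 / 9 = 117.8889
UCL_MR = D₄·M̄R̄ = 3.267 × 117.8889 = 385.1430

385.14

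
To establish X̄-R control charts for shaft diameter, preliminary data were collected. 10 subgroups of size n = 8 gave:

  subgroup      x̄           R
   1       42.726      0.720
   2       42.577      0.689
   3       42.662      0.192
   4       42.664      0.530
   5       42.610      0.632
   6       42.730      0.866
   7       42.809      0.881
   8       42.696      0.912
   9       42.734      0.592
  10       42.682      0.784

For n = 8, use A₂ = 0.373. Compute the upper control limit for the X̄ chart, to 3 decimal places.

X̄̄ = (42.726 + 42.577 + 42.662 + 42.664 + 42.610 + 42.730 + 42.809 + 42.696 + 42.734 + 42.682) / 10 = 426.8900 / 10 = 42.6890
R̄ = (0.720 + 0.689 + 0.192 + 0.530 + 0.632 + 0.866 + 0.881 + 0.912 + 0.592 + 0.784) / 10 = 6.7980 / 10 = 0.6798
UCL = X̄̄ + A₂·R̄ = 42.6890 + 0.373 × 0.6798 = 42.9426

42.943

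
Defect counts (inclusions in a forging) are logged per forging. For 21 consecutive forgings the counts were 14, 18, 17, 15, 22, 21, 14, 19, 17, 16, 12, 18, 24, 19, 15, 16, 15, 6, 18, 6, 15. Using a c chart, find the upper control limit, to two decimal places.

c̄ = (14 + 18 + 17 + 15 + 22 + 21 + 14 + 19 + 17 + 16 + 12 + 18 + 24 + 19 + 15 + 16 + 15 + 6 + 18 + 6 + 15) / 21 = 337 / 21 = 16.0476
UCL = c̄ + 3√c̄ = 16.0476 + 3 × √16.0476 = 16.0476 + 3 × 4.0059 = 28.0655

28.07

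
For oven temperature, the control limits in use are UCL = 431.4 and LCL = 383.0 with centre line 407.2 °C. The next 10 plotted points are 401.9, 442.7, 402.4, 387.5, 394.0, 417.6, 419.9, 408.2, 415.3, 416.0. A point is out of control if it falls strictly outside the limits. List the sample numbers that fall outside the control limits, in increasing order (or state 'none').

2

Compare each point to [383.0, 431.4]: sample 2 = 442.7 > UCL.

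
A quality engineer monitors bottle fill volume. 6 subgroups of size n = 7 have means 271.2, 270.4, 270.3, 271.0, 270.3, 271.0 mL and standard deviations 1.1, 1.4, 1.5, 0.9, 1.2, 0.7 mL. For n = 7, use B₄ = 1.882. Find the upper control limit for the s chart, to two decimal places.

s̄ = (1.1 + 1.4 + 1.5 + 0.9 + 1.2 + 0.7) / 6 = 1.1333
UCL_s = B₄·s̄ = 1.882 × 1.1333 = 2.1329

2.13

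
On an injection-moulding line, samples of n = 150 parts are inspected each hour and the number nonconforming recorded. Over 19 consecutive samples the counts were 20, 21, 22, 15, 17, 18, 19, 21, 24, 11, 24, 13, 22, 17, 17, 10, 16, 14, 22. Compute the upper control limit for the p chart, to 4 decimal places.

p̄ = Σdᵢ / (k·n) = 343 / (19 × 150) = 0.12035
UCL = p̄ + 3·√(p̄(1−p̄)/n) = 0.12035 + 3 × √(0.12035×0.87965/150) = 0.12035 + 3 × 0.02657 = 0.20005

0.2001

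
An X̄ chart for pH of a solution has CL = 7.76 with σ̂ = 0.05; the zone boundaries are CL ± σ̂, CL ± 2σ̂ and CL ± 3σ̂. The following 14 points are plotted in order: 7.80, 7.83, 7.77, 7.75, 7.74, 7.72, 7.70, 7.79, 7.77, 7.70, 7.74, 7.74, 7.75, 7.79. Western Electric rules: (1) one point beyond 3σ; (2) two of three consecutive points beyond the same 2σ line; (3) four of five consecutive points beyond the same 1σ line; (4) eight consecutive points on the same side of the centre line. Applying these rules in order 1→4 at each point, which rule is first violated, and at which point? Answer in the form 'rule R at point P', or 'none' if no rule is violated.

none

Zone of each point (C = within 1σ̂, B = 1σ̂–2σ̂, A = 2σ̂–3σ̂, * = beyond 3σ̂; sign = side of CL): 1:+C, 2:+B, 3:+C, 4:-C, 5:-C, 6:-C, 7:-B, 8:+C, 9:+C, 10:-B, 11:-C, 12:-C, 13:-C, 14:+C
No rule fires across all 14 points.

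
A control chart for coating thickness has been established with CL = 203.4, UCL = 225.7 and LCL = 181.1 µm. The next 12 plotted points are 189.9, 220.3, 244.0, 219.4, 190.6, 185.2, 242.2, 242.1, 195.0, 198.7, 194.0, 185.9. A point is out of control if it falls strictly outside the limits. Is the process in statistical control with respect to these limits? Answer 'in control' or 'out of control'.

Compare each point to [181.1, 225.7]: sample 3 = 244.0 > UCL; sample 7 = 242.2 > UCL; sample 8 = 242.1 > UCL.

out of control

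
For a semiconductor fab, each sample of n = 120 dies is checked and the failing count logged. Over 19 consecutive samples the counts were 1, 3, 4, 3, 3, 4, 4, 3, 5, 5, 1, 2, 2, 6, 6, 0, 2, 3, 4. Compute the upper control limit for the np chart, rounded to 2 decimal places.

p̄ = Σdᵢ / (k·n) = 61 / (19 × 120) = 0.02675
UCL = np̄ + 3·√(np̄(1−p̄)) = 3.2105 + 3 × √(3.2105×0.97325) = 3.2105 + 3 × 1.7677 = 8.5135

8.51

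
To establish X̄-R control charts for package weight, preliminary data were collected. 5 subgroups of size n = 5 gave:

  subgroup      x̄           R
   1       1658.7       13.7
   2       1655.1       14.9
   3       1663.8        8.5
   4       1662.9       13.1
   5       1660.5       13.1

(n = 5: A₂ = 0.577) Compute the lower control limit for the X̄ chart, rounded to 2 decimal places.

1652.90

X̄̄ = (1658.7 + 1655.1 + 1663.8 + 1662.9 + 1660.5) / 5 = 8301.0000 / 5 = 1660.2000
R̄ = (13.7 + 14.9 + 8.5 + 13.1 + 13.1) / 5 = 63.3000 / 5 = 12.6600
LCL = X̄̄ − A₂·R̄ = 1660.2000 − 0.577 × 12.6600 = 1652.8952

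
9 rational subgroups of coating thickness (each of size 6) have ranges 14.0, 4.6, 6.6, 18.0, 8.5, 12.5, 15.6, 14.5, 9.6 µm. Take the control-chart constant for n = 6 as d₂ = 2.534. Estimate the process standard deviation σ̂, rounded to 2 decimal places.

R̄ = (14.0 + 4.6 + 6.6 + 18.0 + 8.5 + 12.5 + 15.6 + 14.5 + 9.6) / 9 = 11.5444
σ̂ = R̄ / d₂ = 11.5444 / 2.534 = 4.5558

4.56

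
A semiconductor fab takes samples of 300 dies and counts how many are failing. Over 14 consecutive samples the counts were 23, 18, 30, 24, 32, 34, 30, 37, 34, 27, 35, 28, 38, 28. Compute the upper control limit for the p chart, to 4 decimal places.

0.1514

p̄ = Σdᵢ / (k·n) = 418 / (14 × 300) = 0.09952
UCL = p̄ + 3·√(p̄(1−p̄)/n) = 0.09952 + 3 × √(0.09952×0.90048/300) = 0.09952 + 3 × 0.01728 = 0.15138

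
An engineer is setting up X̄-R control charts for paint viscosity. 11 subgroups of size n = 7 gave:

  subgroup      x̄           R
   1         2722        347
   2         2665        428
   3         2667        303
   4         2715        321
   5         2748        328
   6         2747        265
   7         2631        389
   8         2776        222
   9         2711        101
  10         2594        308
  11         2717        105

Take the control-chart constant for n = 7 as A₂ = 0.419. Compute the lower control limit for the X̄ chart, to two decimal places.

X̄̄ = (2722 + 2665 + 2667 + 2715 + 2748 + 2747 + 2631 + 2776 + 2711 + 2594 + 2717) / 11 = 29693.0000 / 11 = 2699.3636
R̄ = (347 + 428 + 303 + 321 + 328 + 265 + 389 + 222 + 101 + 308 + 105) / 11 = 3117.0000 / 11 = 283.3636
LCL = X̄̄ − A₂·R̄ = 2699.3636 − 0.419 × 283.3636 = 2580.6343

2580.63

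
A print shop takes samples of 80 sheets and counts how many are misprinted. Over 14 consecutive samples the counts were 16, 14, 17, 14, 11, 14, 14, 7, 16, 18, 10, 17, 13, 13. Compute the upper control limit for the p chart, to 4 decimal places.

0.3001

p̄ = Σdᵢ / (k·n) = 194 / (14 × 80) = 0.17321
UCL = p̄ + 3·√(p̄(1−p̄)/n) = 0.17321 + 3 × √(0.17321×0.82679/80) = 0.17321 + 3 × 0.04231 = 0.30014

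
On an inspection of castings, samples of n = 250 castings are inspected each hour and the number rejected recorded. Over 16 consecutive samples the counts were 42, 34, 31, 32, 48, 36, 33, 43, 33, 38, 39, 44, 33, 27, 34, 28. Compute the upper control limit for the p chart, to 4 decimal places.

0.2103

p̄ = Σdᵢ / (k·n) = 575 / (16 × 250) = 0.14375
UCL = p̄ + 3·√(p̄(1−p̄)/n) = 0.14375 + 3 × √(0.14375×0.85625/250) = 0.14375 + 3 × 0.02219 = 0.21032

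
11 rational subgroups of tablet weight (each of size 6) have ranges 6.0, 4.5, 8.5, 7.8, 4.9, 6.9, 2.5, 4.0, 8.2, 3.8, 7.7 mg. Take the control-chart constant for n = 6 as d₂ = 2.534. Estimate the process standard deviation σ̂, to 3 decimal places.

R̄ = (6.0 + 4.5 + 8.5 + 7.8 + 4.9 + 6.9 + 2.5 + 4.0 + 8.2 + 3.8 + 7.7) / 11 = 5.8909
σ̂ = R̄ / d₂ = 5.8909 / 2.534 = 2.3247

2.325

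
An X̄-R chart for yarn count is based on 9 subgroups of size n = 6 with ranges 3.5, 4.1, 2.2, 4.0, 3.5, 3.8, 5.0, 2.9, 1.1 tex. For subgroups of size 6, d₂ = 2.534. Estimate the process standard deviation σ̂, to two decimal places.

1.32

R̄ = (3.5 + 4.1 + 2.2 + 4.0 + 3.5 + 3.8 + 5.0 + 2.9 + 1.1) / 9 = 3.3444
σ̂ = R̄ / d₂ = 3.3444 / 2.534 = 1.3198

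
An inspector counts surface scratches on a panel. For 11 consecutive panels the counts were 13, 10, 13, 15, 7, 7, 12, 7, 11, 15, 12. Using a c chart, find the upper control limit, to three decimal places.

21.082

c̄ = (13 + 10 + 13 + 15 + 7 + 7 + 12 + 7 + 11 + 15 + 12) / 11 = 122 / 11 = 11.0909
UCL = c̄ + 3√c̄ = 11.0909 + 3 × √11.0909 = 11.0909 + 3 × 3.3303 = 21.0818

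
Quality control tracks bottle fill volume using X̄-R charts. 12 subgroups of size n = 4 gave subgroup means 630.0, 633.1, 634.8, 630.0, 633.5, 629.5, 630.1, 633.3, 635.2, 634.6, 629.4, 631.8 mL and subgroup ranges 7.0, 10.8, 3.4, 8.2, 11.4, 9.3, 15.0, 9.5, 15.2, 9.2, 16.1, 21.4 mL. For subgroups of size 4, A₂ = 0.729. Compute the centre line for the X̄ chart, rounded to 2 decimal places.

X̄̄ = (630.0 + 633.1 + 634.8 + 630.0 + 633.5 + 629.5 + 630.1 + 633.3 + 635.2 + 634.6 + 629.4 + 631.8) / 12 = 7585.3000 / 12 = 632.1083
CL = X̄̄ = 632.1083

632.11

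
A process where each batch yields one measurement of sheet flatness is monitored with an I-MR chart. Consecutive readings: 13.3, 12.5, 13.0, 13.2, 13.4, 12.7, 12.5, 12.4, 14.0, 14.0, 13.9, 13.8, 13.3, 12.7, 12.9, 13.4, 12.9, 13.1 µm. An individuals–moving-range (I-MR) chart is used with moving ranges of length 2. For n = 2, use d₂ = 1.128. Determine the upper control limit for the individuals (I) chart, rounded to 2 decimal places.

14.26

X̄ = (13.3 + 12.5 + 13.0 + 13.2 + 13.4 + 12.7 + 12.5 + 12.4 + 14.0 + 14.0 + 13.9 + 13.8 + 13.3 + 12.7 + 12.9 + 13.4 + 12.9 + 13.1) / 18 = 13.1667
Moving ranges: 0.8, 0.5, 0.2, 0.2, 0.7, 0.2, 0.1, 1.6, 0.0, 0.1, 0.1, 0.5, 0.6, 0.2, 0.5, 0.5, 0.2; M̄R̄ = 7.0000 / 17 = 0.4118
UCL = X̄ + 3·M̄R̄/d₂ = 13.1667 + 3 × 0.4118 / 1.128 = 14.2618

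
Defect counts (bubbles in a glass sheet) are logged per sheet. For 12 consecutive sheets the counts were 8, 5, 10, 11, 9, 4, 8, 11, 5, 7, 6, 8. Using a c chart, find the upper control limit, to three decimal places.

15.973

c̄ = (8 + 5 + 10 + 11 + 9 + 4 + 8 + 11 + 5 + 7 + 6 + 8) / 12 = 92 / 12 = 7.6667
UCL = c̄ + 3√c̄ = 7.6667 + 3 × √7.6667 = 7.6667 + 3 × 2.7689 = 15.9733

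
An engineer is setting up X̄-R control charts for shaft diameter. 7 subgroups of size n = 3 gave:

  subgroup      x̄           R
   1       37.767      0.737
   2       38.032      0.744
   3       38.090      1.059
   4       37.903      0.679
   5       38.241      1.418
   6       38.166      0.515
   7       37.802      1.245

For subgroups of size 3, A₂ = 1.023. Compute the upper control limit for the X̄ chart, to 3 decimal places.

X̄̄ = (37.767 + 38.032 + 38.090 + 37.903 + 38.241 + 38.166 + 37.802) / 7 = 266.0010 / 7 = 38.0001
R̄ = (0.737 + 0.744 + 1.059 + 0.679 + 1.418 + 0.515 + 1.245) / 7 = 6.3970 / 7 = 0.9139
UCL = X̄̄ + A₂·R̄ = 38.0001 + 1.023 × 0.9139 = 38.9350

38.935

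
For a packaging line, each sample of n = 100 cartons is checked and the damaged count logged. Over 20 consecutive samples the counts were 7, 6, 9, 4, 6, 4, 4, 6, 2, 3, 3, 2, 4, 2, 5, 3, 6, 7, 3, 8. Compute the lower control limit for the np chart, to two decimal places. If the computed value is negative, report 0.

p̄ = Σdᵢ / (k·n) = 94 / (20 × 100) = 0.04700
LCL = np̄ − 3·√(np̄(1−p̄)) = 4.7000 − 3 × 2.1164 = -1.6492 → 0 (negative, so LCL = 0)

0.00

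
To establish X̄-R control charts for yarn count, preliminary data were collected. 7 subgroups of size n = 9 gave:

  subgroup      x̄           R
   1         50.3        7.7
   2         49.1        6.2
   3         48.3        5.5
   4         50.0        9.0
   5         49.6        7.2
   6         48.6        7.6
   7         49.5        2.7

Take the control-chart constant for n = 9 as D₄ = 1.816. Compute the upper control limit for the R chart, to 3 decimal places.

R̄ = (7.7 + 6.2 + 5.5 + 9.0 + 7.2 + 7.6 + 2.7) / 7 = 45.9000 / 7 = 6.5571
UCL_R = D₄·R̄ = 1.816 × 6.5571 = 11.9078

11.908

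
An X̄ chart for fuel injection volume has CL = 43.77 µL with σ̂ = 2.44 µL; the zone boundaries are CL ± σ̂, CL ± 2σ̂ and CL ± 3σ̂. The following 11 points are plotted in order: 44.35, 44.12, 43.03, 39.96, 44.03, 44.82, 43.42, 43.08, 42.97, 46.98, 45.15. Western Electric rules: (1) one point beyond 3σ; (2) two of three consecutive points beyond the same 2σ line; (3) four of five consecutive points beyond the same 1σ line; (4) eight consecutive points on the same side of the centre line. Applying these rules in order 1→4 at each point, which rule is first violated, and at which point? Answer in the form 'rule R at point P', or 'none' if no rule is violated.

none

Zone of each point (C = within 1σ̂, B = 1σ̂–2σ̂, A = 2σ̂–3σ̂, * = beyond 3σ̂; sign = side of CL): 1:+C, 2:+C, 3:-C, 4:-B, 5:+C, 6:+C, 7:-C, 8:-C, 9:-C, 10:+B, 11:+C
No rule fires across all 11 points.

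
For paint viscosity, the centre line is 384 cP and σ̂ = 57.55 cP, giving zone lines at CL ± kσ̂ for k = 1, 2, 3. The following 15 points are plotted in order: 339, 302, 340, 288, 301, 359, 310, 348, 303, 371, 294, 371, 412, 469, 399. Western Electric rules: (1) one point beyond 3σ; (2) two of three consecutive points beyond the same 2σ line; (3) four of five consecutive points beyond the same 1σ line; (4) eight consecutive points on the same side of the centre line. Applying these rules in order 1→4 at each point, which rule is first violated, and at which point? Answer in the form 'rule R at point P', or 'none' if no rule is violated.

Zone of each point (C = within 1σ̂, B = 1σ̂–2σ̂, A = 2σ̂–3σ̂, * = beyond 3σ̂; sign = side of CL): 1:-C, 2:-B, 3:-C, 4:-B, 5:-B, 6:-C, 7:-B, 8:-C, 9:-B, 10:-C, 11:-B, 12:-C, 13:+C, 14:+B, 15:+C
Rule 4 (eight consecutive points on the same side of the centre line) is satisfied at point 8.

rule 4 at point 8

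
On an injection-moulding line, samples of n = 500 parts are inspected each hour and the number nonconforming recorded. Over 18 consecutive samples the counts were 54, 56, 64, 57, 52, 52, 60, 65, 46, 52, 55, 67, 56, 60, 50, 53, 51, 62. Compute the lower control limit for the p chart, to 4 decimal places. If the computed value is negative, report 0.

p̄ = Σdᵢ / (k·n) = 1012 / (18 × 500) = 0.11244
LCL = p̄ − 3·√(p̄(1−p̄)/n) = 0.11244 − 3 × 0.01413 = 0.07006

0.0701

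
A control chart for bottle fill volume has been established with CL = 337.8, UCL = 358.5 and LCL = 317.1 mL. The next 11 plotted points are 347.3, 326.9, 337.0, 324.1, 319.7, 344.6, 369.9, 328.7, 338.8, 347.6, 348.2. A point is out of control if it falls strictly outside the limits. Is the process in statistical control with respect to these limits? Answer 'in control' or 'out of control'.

Compare each point to [317.1, 358.5]: sample 7 = 369.9 > UCL.

out of control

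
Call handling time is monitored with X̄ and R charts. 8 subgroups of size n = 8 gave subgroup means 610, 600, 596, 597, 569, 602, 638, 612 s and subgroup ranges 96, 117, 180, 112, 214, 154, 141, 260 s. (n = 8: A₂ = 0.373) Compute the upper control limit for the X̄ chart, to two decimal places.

662.40

X̄̄ = (610 + 600 + 596 + 597 + 569 + 602 + 638 + 612) / 8 = 4824.0000 / 8 = 603.0000
R̄ = (96 + 117 + 180 + 112 + 214 + 154 + 141 + 260) / 8 = 1274.0000 / 8 = 159.2500
UCL = X̄̄ + A₂·R̄ = 603.0000 + 0.373 × 159.2500 = 662.4003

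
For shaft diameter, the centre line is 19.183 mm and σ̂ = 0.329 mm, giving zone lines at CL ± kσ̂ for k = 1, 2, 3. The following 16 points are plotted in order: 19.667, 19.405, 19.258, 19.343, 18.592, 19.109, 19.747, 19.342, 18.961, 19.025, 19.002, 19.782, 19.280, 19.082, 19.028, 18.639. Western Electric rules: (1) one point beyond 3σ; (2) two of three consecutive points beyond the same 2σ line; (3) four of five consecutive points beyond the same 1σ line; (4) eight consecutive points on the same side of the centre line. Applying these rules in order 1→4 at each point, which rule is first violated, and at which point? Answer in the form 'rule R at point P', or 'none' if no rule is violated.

none

Zone of each point (C = within 1σ̂, B = 1σ̂–2σ̂, A = 2σ̂–3σ̂, * = beyond 3σ̂; sign = side of CL): 1:+B, 2:+C, 3:+C, 4:+C, 5:-B, 6:-C, 7:+B, 8:+C, 9:-C, 10:-C, 11:-C, 12:+B, 13:+C, 14:-C, 15:-C, 16:-B
No rule fires across all 16 points.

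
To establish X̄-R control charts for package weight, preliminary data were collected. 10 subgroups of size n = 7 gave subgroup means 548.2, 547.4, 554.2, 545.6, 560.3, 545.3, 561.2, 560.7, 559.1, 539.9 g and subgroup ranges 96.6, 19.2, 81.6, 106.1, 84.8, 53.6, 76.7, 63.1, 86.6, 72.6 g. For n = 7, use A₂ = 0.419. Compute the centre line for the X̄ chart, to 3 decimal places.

X̄̄ = (548.2 + 547.4 + 554.2 + 545.6 + 560.3 + 545.3 + 561.2 + 560.7 + 559.1 + 539.9) / 10 = 5521.9000 / 10 = 552.1900
CL = X̄̄ = 552.1900

552.190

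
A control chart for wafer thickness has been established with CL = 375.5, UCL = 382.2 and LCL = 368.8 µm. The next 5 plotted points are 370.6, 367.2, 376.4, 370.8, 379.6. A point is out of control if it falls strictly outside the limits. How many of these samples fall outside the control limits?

Compare each point to [368.8, 382.2]: sample 2 = 367.2 < LCL.

1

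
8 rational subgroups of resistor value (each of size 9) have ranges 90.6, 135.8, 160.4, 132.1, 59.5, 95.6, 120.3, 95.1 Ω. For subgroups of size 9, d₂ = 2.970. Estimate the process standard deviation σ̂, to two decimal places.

R̄ = (90.6 + 135.8 + 160.4 + 132.1 + 59.5 + 95.6 + 120.3 + 95.1) / 8 = 111.1750
σ̂ = R̄ / d₂ = 111.1750 / 2.970 = 37.4327

37.43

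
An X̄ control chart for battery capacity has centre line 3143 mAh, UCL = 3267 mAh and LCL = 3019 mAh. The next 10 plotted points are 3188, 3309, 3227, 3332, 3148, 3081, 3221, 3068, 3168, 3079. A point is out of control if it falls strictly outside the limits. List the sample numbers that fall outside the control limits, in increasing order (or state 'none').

Compare each point to [3019, 3267]: sample 2 = 3309 > UCL; sample 4 = 3332 > UCL.

2, 4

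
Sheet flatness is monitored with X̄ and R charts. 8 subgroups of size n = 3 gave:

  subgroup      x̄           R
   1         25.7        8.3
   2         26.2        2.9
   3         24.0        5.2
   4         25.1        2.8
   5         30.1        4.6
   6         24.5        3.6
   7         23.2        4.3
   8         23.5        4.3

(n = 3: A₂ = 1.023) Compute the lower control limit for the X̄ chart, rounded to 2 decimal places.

20.68

X̄̄ = (25.7 + 26.2 + 24.0 + 25.1 + 30.1 + 24.5 + 23.2 + 23.5) / 8 = 202.3000 / 8 = 25.2875
R̄ = (8.3 + 2.9 + 5.2 + 2.8 + 4.6 + 3.6 + 4.3 + 4.3) / 8 = 36.0000 / 8 = 4.5000
LCL = X̄̄ − A₂·R̄ = 25.2875 − 1.023 × 4.5000 = 20.6840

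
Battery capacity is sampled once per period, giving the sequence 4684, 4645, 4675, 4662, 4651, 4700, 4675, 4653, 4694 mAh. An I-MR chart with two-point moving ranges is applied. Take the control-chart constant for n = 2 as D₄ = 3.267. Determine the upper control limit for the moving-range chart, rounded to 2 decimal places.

Moving ranges: 39, 30, 13, 11, 49, 25, 22, 41; M̄R̄ = 230.0000 / 8 = 28.7500
UCL_MR = D₄·M̄R̄ = 3.267 × 28.7500 = 93.9262

93.93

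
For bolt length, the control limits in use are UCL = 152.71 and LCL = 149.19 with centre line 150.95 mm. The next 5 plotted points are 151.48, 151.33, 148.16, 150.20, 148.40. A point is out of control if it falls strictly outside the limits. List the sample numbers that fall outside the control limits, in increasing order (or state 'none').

Compare each point to [149.19, 152.71]: sample 3 = 148.16 < LCL; sample 5 = 148.40 < LCL.

3, 5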